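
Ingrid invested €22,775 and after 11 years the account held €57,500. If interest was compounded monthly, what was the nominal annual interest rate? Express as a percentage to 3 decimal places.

The 132-period growth factor is 57,500/22,775 = 2.5247.
r/12 = 2.5247^(1/132) − 1 ≈ 0.00704074, so r ≈ 12·0.00704074 = 8.44889%.

8.449%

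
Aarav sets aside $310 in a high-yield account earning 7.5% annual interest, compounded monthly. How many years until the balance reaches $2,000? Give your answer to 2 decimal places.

24.94 years

(1 + 0.00625)^(12t) = 2,000/310 = 6.4516.
12t·ln(1 + 0.00625) = ln(6.4516); 12t = 1.8643/0.00623055 ≈ 299.2240.
t ≈ 24.9353 years.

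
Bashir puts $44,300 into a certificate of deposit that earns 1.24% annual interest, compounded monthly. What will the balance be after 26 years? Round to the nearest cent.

$61,143.17

Periodic rate = 1.24%/12 = 0.00103333; periods = 12·26 = 312.
A = 44,300·(1 + 0.0124/12)^312 ≈ 44,300·1.3802070737 ≈ 61,143.1734.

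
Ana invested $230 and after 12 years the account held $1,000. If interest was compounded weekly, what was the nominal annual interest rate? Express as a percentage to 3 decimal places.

The 624-period growth factor is 1,000/230 = 4.34783.
r/52 = 4.34783^(1/624) − 1 ≈ 0.00235803, so r ≈ 52·0.00235803 = 12.26173%.

12.262%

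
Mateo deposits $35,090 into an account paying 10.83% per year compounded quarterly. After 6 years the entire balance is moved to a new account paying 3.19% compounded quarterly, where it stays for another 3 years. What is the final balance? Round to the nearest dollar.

After 6 years at 10.83%: 35,090 × 1.8986800921 ≈ 66,624.6844.
Then 3 years at 3.19%: 66,624.6844 × 1.1000112566 ≈ 73,287.9028.

$73,288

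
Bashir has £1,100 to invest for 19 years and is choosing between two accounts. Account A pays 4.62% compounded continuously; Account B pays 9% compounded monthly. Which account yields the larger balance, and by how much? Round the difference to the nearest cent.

Account B, by £3,397.01

Account A growth factor: e^(0.0462·19) = e^0.8778 ≈ 2.405601557; balance ≈ 2,646.1617.
Account B growth factor: (1 + 0.0075)^228 ≈ 5.493795603; balance ≈ 6,043.1752.
Account B is larger by 3,397.0134.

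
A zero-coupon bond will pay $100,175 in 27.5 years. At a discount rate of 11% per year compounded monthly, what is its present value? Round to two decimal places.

Growth factor = (1 + 0.11/12)^330 ≈ 20.31215685.
P = 100,175/20.31215685 ≈ 4,931.7756.

$4,931.78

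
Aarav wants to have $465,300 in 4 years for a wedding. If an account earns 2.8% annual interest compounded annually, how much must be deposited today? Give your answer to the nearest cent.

$416,639.65

Growth factor = (1 + 0.028)^4 ≈ 1.11679242266.
P = 465,300/1.11679242266 ≈ 416,639.6463.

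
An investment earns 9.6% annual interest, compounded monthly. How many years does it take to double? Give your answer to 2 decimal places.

7.25 years

(1 + 0.008)^(12t) = 2.
12t = ln 2 / ln(1 + 0.008) ≈ 0.69315/0.00796817 ≈ 86.9895.
t ≈ 7.2491.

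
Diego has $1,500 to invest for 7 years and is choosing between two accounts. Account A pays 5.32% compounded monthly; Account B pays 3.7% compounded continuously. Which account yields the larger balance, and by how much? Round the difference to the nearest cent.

Account A, by $231.58

A: (1 + 0.0532/12)^84 ≈ 1.450019414, so 1,500 × 1.450019414 ≈ 2,175.0291.
B: e^(0.037·7) = e^0.259 ≈ 1.295633805, so 1,500 × 1.295633805 ≈ 1,943.4507.
Difference ≈ 231.5784 in favor of A.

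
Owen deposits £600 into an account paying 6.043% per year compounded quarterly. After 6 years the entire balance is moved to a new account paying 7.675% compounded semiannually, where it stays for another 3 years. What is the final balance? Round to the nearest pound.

£1,078

Phase 1: 600·(1 + 0.0151075)^24 ≈ 859.8845.
Phase 2: 859.8845·(1 + 0.038375)^6 ≈ 1,077.8677.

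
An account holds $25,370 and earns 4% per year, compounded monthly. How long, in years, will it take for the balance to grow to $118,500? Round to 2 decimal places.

38.60 years

We need (1 + 0.00333333)^(12t) = 4.6709, so 12t = ln 4.6709 / ln 1.003333 ≈ 463.1739.
t ≈ 463.1739/12 = 38.5978 years.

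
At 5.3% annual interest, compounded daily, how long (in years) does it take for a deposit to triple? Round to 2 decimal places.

(1 + 0.000145205)^(365t) = 3.
365t = ln 3 / ln(1 + 0.000145205) ≈ 1.0986/0.000145195 ≈ 7566.4641.
t ≈ 20.7300.

20.73 years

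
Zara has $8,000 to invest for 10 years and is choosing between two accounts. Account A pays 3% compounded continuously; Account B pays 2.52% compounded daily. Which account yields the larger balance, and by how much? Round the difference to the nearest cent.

Account A, by $506.19

A: e^(0.03·10) = e^0.3 ≈ 1.3498588076, so 8,000 × 1.3498588076 ≈ 10,798.8705.
B: (1 + 0.0252/365)^3650 ≈ 1.2865848455, so 8,000 × 1.2865848455 ≈ 10,292.6788.
Difference ≈ 506.1917 in favor of A.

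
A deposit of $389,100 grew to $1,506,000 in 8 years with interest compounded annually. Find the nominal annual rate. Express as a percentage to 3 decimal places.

(1 + r)^8 = 1,506,000/389,100 = 3.87047.
1 + r = 3.87047^(1/8) ≈ 1.184324, so r ≈ 0.184324.
r ≈ 18.43238%.

18.432%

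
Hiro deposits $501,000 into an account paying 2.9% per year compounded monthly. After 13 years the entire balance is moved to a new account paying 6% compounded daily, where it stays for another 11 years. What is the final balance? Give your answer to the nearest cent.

$1,412,472.58

Phase 1: 501,000·(1 + 0.029/12)^156 ≈ 730,077.9374.
Phase 2: 730,077.9374·(1 + 0.06/365)^4015 ≈ 1,412,472.5813.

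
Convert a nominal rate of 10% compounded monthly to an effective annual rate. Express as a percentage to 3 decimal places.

EAR = (1 + 10%/12)^12 − 1 = (1 + 0.00833333)^12 − 1.
(1 + 0.00833333)^12 ≈ 1.104713, so EAR ≈ 10.47131%.

10.471%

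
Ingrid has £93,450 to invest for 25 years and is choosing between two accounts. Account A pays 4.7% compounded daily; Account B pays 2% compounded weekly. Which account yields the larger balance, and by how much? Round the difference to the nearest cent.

Account A, by £148,523.38

A: (1 + 0.047/365)^9125 ≈ 3.2378980064, so 93,450 × 3.2378980064 ≈ 302,581.5687.
B: (1 + 0.02/52)^1300 ≈ 1.64856278806, so 93,450 × 1.64856278806 ≈ 154,058.1925.
Difference ≈ 148,523.3762 in favor of A.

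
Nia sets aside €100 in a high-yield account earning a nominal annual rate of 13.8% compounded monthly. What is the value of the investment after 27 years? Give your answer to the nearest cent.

Growth factor = (1 + 0.0115)^324 ≈ 40.63941265.
A ≈ 100 × 40.63941265 ≈ 4,063.9413.

€4,063.94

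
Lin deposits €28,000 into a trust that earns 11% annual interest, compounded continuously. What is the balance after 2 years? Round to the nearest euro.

€34,890

A = P·e^(rt) = 28,000·e^(0.11·2) = 28,000·e^0.22.
e^0.22 ≈ 1.2460767306, so A ≈ 34,890.1485.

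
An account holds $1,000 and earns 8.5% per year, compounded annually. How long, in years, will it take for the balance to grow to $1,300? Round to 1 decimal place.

3.2 years

We need (1 + 0.085)^t = 1.3, so t = ln 1.3 / ln 1.085 ≈ 3.2160.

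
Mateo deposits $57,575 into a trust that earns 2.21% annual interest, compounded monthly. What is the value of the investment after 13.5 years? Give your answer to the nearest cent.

$77,568.70

Periodic rate = 2.21%/12 = 0.00184167; periods = 12·13.5 = 162.
A = 57,575·(1 + 0.0221/12)^162 ≈ 57,575·1.3472636455 ≈ 77,568.7044.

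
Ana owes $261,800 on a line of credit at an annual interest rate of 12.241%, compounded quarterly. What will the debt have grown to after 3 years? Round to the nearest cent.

Growth factor = (1 + 0.0306025)^12 ≈ 1.4358011587.
A ≈ 261,800 × 1.4358011587 ≈ 375,892.7433.

$375,892.74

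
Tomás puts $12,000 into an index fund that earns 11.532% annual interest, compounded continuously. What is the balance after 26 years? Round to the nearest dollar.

$240,622

A = P·e^(rt) = 12,000·e^(0.11532·26) = 12,000·e^2.99832.
e^2.99832 ≈ 20.05182155, so A ≈ 240,621.8586.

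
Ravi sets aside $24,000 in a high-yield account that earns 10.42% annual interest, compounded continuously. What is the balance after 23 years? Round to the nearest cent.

A = P·e^(rt) = 24,000·e^(0.1042·23) = 24,000·e^2.3966.
e^2.3966 ≈ 10.9857612228, so A ≈ 263,658.2693.

$263,658.27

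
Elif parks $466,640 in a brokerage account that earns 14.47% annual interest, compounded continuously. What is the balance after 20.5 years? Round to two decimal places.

$9,062,570.54

A = P·e^(rt) = 466,640·e^(0.1447·20.5) = 466,640·e^2.96635.
e^2.96635 ≈ 19.42090377223, so A ≈ 9,062,570.5363.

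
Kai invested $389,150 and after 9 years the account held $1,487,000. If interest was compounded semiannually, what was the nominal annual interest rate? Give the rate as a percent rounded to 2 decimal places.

15.46%

The 18-period growth factor is 1,487,000/389,150 = 3.82115.
r/2 = 3.82115^(1/18) − 1 ≈ 0.0773185, so r ≈ 2·0.0773185 = 15.46369%.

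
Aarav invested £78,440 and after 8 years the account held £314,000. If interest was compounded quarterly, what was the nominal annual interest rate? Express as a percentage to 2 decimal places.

17.72%

The 32-period growth factor is 314,000/78,440 = 4.00306.
r/4 = 4.00306^(1/32) − 1 ≈ 0.0442987, so r ≈ 4·0.0442987 = 17.71949%.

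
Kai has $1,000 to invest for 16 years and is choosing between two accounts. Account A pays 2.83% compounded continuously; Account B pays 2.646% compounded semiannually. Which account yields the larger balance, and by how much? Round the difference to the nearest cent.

Account A, by $49.86

Account A growth factor: e^(0.0283·16) = e^0.4528 ≈ 1.572709613; balance ≈ 1,572.7096.
Account B growth factor: (1 + 0.01323)^32 ≈ 1.522850537; balance ≈ 1,522.8505.
Account A is larger by 49.8591.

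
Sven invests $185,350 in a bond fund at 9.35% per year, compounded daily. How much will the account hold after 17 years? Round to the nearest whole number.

$908,271

Growth factor = (1 + 0.0935/365)^6205 ≈ 4.90030009989.
A ≈ 185,350 × 4.90030009989 ≈ 908,270.6235.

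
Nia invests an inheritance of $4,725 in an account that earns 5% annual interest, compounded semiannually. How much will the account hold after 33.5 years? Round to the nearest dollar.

$24,712

Periodic rate = 5%/2 = 0.025; periods = 2·33.5 = 67.
A = 4,725·(1 + 0.025)^67 ≈ 4,725·5.2299673936 ≈ 24,711.5959.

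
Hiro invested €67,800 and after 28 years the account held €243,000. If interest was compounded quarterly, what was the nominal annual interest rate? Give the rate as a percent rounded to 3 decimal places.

4.585%

The 112-period growth factor is 243,000/67,800 = 3.58407.
r/4 = 3.58407^(1/112) − 1 ≈ 0.0114625, so r ≈ 4·0.0114625 = 4.58500%.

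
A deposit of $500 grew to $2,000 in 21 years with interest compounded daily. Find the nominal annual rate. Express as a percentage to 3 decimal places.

6.602%

(1 + r/365)^7665 = 2,000/500 = 4.
1 + r/365 = 4^(1/7665) ≈ 1.000181, so r/365 ≈ 0.000180877.
r ≈ 365·0.000180877 = 6.60200%.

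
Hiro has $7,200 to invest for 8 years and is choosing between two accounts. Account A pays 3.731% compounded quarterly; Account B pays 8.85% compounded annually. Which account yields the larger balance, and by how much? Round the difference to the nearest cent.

A: (1 + 0.0093275)^32 ≈ 1.345945258, so 7,200 × 1.345945258 ≈ 9,690.8059.
B: (1 + 0.0885)^8 ≈ 1.9707315392, so 7,200 × 1.9707315392 ≈ 14,189.2671.
Difference ≈ 4,498.4612 in favor of B.

Account B, by $4,498.46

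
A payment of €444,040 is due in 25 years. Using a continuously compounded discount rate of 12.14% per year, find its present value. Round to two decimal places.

P = A·e^(−rt) = 444,040·e^(−3.035).
e^(−3.035) ≈ 0.0480746628756, so P ≈ 21,347.0733.

€21,347.07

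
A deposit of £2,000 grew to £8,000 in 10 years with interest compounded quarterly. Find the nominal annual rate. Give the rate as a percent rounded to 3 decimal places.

The 40-period growth factor is 8,000/2,000 = 4.
r/4 = 4^(1/40) − 1 ≈ 0.0352649, so r ≈ 4·0.0352649 = 14.10597%.

14.106%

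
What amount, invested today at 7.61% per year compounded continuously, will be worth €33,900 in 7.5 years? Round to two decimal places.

P = A·e^(−rt) = 33,900·e^(−0.57075).
e^(−0.57075) ≈ 0.56510145363, so P ≈ 19,156.9393.

€19,156.94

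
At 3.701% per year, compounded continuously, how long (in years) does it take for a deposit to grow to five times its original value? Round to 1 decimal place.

e^(0.03701t) = 5, so 0.03701t = ln 5 ≈ 1.6094.
t ≈ 1.6094/0.03701 ≈ 43.4866.

43.5 years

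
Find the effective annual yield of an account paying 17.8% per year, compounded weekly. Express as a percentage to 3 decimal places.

19.446%

EAR = (1 + 17.8%/52)^52 − 1 = (1 + 0.00342308)^52 − 1.
(1 + 0.00342308)^52 ≈ 1.194462, so EAR ≈ 19.44622%.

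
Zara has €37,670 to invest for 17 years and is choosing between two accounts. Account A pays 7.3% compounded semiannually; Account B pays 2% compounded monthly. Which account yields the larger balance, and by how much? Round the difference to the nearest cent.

Account A growth factor: (1 + 0.0365)^34 ≈ 3.38342394551; balance ≈ 127,453.5800.
Account B growth factor: (1 + 0.02/12)^204 ≈ 1.4045500201; balance ≈ 52,909.3993.
Account A is larger by 74,544.1808.

Account A, by €74,544.18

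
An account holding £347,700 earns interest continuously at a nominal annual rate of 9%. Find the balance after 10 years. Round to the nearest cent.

A = P·e^(rt) = 347,700·e^(0.09·10) = 347,700·e^0.9.
e^0.9 ≈ 2.45960311116, so A ≈ 855,204.0017.

£855,204.00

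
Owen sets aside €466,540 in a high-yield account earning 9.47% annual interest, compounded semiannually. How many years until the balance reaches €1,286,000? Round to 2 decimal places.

We need (1 + 0.04735)^(2t) = 2.7565, so 2t = ln 2.7565 / ln 1.04735 ≈ 21.9170.
t ≈ 21.9170/2 = 10.9585 years.

10.96 years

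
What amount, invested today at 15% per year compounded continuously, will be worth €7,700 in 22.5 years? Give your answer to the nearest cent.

€263.48

P = A·e^(−rt) = 7,700·e^(−3.375).
e^(−3.375) ≈ 0.03421811831, so P ≈ 263.4795.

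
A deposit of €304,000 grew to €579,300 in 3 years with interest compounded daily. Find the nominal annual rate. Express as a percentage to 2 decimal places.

The 1095-period growth factor is 579,300/304,000 = 1.90559.
r/365 = 1.90559^(1/1095) − 1 ≈ 0.000589025, so r ≈ 365·0.000589025 = 21.49942%.

21.50%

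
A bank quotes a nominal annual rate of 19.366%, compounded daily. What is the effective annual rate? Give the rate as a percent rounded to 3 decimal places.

21.362%

EAR = (1 + 19.366%/365)^365 − 1 = (1 + 0.000530575)^365 − 1.
(1 + 0.000530575)^365 ≈ 1.213621, so EAR ≈ 21.36212%.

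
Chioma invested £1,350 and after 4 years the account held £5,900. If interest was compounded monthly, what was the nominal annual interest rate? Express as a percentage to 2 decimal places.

37.44%

(1 + r/12)^48 = 5,900/1,350 = 4.37037.
1 + r/12 = 4.37037^(1/48) ≈ 1.031203, so r/12 ≈ 0.0312029.
r ≈ 12·0.0312029 = 37.44349%.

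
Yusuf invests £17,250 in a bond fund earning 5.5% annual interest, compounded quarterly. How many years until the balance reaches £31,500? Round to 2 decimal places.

11.02 years

(1 + 0.01375)^(4t) = 31,500/17,250 = 1.8261.
4t·ln(1 + 0.01375) = ln(1.8261); 4t = 0.60218/0.0136563 ≈ 44.0950.
t ≈ 11.0237 years.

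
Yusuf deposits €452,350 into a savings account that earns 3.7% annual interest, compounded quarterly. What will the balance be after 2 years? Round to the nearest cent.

€486,927.90

Periodic rate = 3.7%/4 = 0.00925; periods = 4·2 = 8.
A = 452,350·(1 + 0.00925)^8 ≈ 452,350·1.07644058765 ≈ 486,927.8998.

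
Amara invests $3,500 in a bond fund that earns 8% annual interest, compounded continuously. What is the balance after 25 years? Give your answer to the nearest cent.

$25,861.70

A = P·e^(rt) = 3,500·e^(0.08·25) = 3,500·e^2.
e^2 ≈ 7.3890560989, so A ≈ 25,861.6963.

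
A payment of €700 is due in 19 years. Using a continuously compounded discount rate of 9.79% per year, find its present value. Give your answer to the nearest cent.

€108.96

P = A·e^(−rt) = 700·e^(−1.8601).
e^(−1.8601) ≈ 0.155657064, so P ≈ 108.9599.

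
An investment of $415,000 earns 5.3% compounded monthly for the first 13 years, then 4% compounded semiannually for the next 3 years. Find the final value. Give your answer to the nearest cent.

$929,435.31

Phase 1: 415,000·(1 + 0.053/12)^156 ≈ 825,311.9564.
Phase 2: 825,311.9564·(1 + 0.02)^6 ≈ 929,435.3095.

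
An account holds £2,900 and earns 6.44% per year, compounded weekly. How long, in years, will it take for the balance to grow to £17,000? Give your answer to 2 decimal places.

We need (1 + 0.00123846)^(52t) = 5.8621, so 52t = ln 5.8621 / ln 1.001238 ≈ 1428.8675.
t ≈ 1428.8675/52 = 27.4782 years.

27.48 years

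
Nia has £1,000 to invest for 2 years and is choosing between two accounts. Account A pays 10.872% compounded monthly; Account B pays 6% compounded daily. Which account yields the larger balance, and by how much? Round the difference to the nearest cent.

Account A, by £114.19

Account A growth factor: (1 + 0.00906)^24 ≈ 1.241674542; balance ≈ 1,241.6745.
Account B growth factor: (1 + 0.06/365)^730 ≈ 1.127485732; balance ≈ 1,127.4857.
Account A is larger by 114.1888.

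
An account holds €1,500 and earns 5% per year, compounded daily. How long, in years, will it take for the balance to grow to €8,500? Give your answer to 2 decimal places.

We need (1 + 0.000136986)^(365t) = 5.6667, so 365t = ln 5.6667 / ln 1.000137 ≈ 12663.4550.
t ≈ 12663.4550/365 = 34.6944 years.

34.69 years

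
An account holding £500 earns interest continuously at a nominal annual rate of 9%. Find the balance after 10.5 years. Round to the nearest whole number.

A = P·e^(rt) = 500·e^(0.09·10.5) = 500·e^0.945.
e^0.945 ≈ 2.572813379, so A ≈ 1,286.4067.

£1,286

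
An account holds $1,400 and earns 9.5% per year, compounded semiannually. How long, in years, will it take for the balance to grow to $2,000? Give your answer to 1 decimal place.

3.8 years

(1 + 0.0475)^(2t) = 2,000/1,400 = 1.4286.
2t·ln(1 + 0.0475) = ln(1.4286); 2t = 0.35667/0.0464064 ≈ 7.6859.
t ≈ 3.8430 years.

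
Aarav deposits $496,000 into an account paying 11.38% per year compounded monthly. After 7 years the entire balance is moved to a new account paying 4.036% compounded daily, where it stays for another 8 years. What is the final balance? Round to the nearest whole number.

$1,513,658

After 7 years at 11.38%: 496,000 × 2.209677329534 ≈ 1,095,999.9554.
Then 8 years at 4.036%: 1,095,999.9554 × 1.381074956645 ≈ 1,513,658.0910.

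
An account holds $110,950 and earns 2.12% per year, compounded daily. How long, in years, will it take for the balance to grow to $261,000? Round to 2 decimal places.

40.35 years

(1 + 0.0000580822)^(365t) = 261,000/110,950 = 2.3524.
365t·ln(1 + 0.0000580822) = ln(2.3524); 365t = 0.85544/5.80805e-05 ≈ 14728.5351.
t ≈ 40.3522 years.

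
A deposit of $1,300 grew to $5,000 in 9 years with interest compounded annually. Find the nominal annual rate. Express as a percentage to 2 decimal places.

The 9-period growth factor is 5,000/1,300 = 3.84615.
r = 3.84615^(1/9) − 1 ≈ 0.161457, i.e. 16.14565%.

16.15%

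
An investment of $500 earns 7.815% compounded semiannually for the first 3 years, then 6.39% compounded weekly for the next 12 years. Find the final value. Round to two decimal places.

$1,354.14

After 3 years at 7.815%: 500 × 1.258581591 ≈ 629.2908.
Then 12 years at 6.39%: 629.2908 × 2.151852816 ≈ 1,354.1412.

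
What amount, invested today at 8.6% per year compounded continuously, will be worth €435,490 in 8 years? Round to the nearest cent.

€218,868.66

P = A·e^(−rt) = 435,490·e^(−0.688).
e^(−0.688) ≈ 0.502580225025, so P ≈ 218,868.6622.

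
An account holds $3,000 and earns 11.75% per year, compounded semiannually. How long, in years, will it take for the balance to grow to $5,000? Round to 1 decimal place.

4.5 years

We need (1 + 0.05875)^(2t) = 1.6667, so 2t = ln 1.6667 / ln 1.05875 ≈ 8.9479.
t ≈ 8.9479/2 = 4.4739 years.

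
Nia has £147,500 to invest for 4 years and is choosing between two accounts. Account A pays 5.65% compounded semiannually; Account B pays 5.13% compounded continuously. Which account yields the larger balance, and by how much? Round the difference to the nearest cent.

Account A, by £3,227.79

Account A growth factor: (1 + 0.02825)^8 ≈ 1.24965389007; balance ≈ 184,323.9488.
Account B growth factor: e^(0.0513·4) = e^0.2052 ≈ 1.22777059453; balance ≈ 181,096.1627.
Account A is larger by 3,227.7861.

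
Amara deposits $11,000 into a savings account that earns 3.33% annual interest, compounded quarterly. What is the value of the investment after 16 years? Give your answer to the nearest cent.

$18,699.37

Periodic rate = 3.33%/4 = 0.008325; periods = 4·16 = 64.
A = 11,000·(1 + 0.008325)^64 ≈ 11,000·1.6999425431 ≈ 18,699.3680.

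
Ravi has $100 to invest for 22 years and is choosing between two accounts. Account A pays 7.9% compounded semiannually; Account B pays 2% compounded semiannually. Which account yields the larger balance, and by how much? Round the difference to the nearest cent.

Account A, by $394.96

Account A growth factor: (1 + 0.0395)^44 ≈ 5.49892405; balance ≈ 549.8924.
Account B growth factor: (1 + 0.01)^44 ≈ 1.54931757; balance ≈ 154.9318.
Account A is larger by 394.9606.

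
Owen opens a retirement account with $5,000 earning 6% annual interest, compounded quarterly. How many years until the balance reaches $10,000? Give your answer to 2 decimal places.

We need (1 + 0.015)^(4t) = 2, so 4t = ln 2 / ln 1.015 ≈ 46.5555.
t ≈ 46.5555/4 = 11.6389 years.

11.64 years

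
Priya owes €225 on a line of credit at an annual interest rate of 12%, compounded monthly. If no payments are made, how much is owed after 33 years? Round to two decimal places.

Periodic rate = 12%/12 = 0.01; periods = 12·33 = 396.
A = 225·(1 + 0.01)^396 ≈ 225·51.435624593 ≈ 11,573.0155.

€11,573.02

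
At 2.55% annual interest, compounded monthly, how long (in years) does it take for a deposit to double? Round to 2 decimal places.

(1 + 0.002125)^(12t) = 2.
12t = ln 2 / ln(1 + 0.002125) ≈ 0.69315/0.00212275 ≈ 326.5334.
t ≈ 27.2111.

27.21 years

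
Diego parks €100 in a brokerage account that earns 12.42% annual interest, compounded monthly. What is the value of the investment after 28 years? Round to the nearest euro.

Periodic rate = 12.42%/12 = 0.01035; periods = 12·28 = 336.
A = 100·(1 + 0.01035)^336 ≈ 100·31.80828023 ≈ 3,180.8280.

€3,181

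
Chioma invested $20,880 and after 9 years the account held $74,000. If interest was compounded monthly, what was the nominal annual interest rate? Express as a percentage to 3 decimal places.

The 108-period growth factor is 74,000/20,880 = 3.54406.
r/12 = 3.54406^(1/108) − 1 ≈ 0.0117844, so r ≈ 12·0.0117844 = 14.14127%.

14.141%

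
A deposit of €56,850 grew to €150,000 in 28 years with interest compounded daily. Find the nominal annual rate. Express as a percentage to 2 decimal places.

The 10220-period growth factor is 150,000/56,850 = 2.63852.
r/365 = 2.63852^(1/10220) − 1 ≈ 0.0000949379, so r ≈ 365·0.0000949379 = 3.46523%.

3.47%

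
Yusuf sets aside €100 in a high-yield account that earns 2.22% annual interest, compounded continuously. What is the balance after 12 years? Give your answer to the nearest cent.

€130.53

A = P·e^(rt) = 100·e^(0.0222·12) = 100·e^0.2664.
e^0.2664 ≈ 1.30525706, so A ≈ 130.5257.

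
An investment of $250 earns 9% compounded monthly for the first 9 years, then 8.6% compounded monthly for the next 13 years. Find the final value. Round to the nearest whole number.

$1,707

After 9 years at 9%: 250 × 2.241124172 ≈ 560.2810.
Then 13 years at 8.6%: 560.2810 × 3.046559349 ≈ 1,706.9294.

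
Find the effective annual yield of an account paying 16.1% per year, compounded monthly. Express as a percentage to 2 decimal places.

17.34%

One year is 12 periods at 0.0134167 each: (1 + 0.0134167)^12 ≈ 1.173428.
EAR = 1.173428 − 1 ≈ 17.34282%.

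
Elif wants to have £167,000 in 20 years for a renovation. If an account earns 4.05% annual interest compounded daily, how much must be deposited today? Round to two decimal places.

£74,294.64

Growth factor = (1 + 0.0405/365)^7300 ≈ 2.24780697913.
P = 167,000/2.24780697913 ≈ 74,294.6354.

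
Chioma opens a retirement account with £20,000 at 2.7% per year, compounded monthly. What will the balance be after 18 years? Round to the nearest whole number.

£32,498

Periodic rate = 2.7%/12 = 0.00225; periods = 12·18 = 216.
A = 20,000·(1 + 0.00225)^216 ≈ 20,000·1.6249126634 ≈ 32,498.2533.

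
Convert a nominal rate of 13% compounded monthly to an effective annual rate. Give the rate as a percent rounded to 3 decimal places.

13.803%

One year is 12 periods at 0.0108333 each: (1 + 0.0108333)^12 ≈ 1.138032.
EAR = 1.138032 − 1 ≈ 13.80325%.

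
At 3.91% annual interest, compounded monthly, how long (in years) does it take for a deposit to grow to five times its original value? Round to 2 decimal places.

(1 + 0.00325833)^(12t) = 5.
12t = ln 5 / ln(1 + 0.00325833) ≈ 1.6094/0.00325304 ≈ 494.7494.
t ≈ 41.2291.

41.23 years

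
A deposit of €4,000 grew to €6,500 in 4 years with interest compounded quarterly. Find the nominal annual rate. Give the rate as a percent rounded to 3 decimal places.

12.324%

The 16-period growth factor is 6,500/4,000 = 1.625.
r/4 = 1.625^(1/16) − 1 ≈ 0.0308093, so r ≈ 4·0.0308093 = 12.32373%.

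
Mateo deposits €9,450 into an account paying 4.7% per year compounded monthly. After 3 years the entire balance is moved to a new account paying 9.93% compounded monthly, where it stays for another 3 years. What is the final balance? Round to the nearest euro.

€14,635

After 3 years at 4.7%: 9,450 × 1.1511075823 ≈ 10,877.9667.
Then 3 years at 9.93%: 10,877.9667 × 1.3453768995 ≈ 14,634.9650.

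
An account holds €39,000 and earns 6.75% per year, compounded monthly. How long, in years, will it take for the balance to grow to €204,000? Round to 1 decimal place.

24.6 years

(1 + 0.005625)^(12t) = 204,000/39,000 = 5.2308.
12t·ln(1 + 0.005625) = ln(5.2308); 12t = 1.6546/0.00560924 ≈ 294.9702.
t ≈ 24.5809 years.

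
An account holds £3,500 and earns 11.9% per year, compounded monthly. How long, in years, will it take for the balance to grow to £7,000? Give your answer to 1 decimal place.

5.9 years

(1 + 0.00991667)^(12t) = 7,000/3,500 = 2.
12t·ln(1 + 0.00991667) = ln(2); 12t = 0.69315/0.00986782 ≈ 70.2432.
t ≈ 5.8536 years.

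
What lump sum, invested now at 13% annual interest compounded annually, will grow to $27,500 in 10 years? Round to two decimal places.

Growth factor = (1 + 0.13)^10 ≈ 3.3945673899.
P = 27,500/3.3945673899 ≈ 8,101.1796.

$8,101.18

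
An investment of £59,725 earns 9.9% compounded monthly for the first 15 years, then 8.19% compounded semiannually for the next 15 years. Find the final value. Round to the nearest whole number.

After 15 years at 9.9%: 59,725 × 4.38815058307 ≈ 262,082.2936.
Then 15 years at 8.19%: 262,082.2936 × 3.33346642887 ≈ 873,642.5272.

£873,643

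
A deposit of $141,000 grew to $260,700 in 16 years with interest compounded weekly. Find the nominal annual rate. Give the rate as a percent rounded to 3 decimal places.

3.843%

The 832-period growth factor is 260,700/141,000 = 1.84894.
r/52 = 1.84894^(1/832) − 1 ≈ 0.000738987, so r ≈ 52·0.000738987 = 3.84273%.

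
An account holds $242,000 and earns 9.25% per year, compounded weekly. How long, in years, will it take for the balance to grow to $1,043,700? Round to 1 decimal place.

15.8 years

We need (1 + 0.00177885)^(52t) = 4.3128, so 52t = ln 4.3128 / ln 1.001779 ≈ 822.3810.
t ≈ 822.3810/52 = 15.8150 years.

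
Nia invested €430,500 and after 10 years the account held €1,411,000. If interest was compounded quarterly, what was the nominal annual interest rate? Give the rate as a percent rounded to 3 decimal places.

12.049%

(1 + r/4)^40 = 1,411,000/430,500 = 3.27758.
1 + r/4 = 3.27758^(1/40) ≈ 1.030122, so r/4 ≈ 0.0301224.
r ≈ 4·0.0301224 = 12.04897%.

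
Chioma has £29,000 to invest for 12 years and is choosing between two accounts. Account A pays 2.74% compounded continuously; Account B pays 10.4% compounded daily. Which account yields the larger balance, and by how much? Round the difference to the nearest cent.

Account A growth factor: e^(0.0274·12) = e^0.3288 ≈ 1.3892999678; balance ≈ 40,289.6991.
Account B growth factor: (1 + 0.104/365)^4380 ≈ 3.48275008673; balance ≈ 100,999.7525.
Account B is larger by 60,710.0534.

Account B, by £60,710.05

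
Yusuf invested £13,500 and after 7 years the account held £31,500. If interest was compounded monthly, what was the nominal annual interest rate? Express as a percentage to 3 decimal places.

12.166%

(1 + r/12)^84 = 31,500/13,500 = 2.33333.
1 + r/12 = 2.33333^(1/84) ≈ 1.010138, so r/12 ≈ 0.0101379.
r ≈ 12·0.0101379 = 12.16551%.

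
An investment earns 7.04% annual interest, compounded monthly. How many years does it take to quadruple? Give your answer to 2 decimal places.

19.75 years

(1 + 0.00586667)^(12t) = 4.
12t = ln 4 / ln(1 + 0.00586667) ≈ 1.3863/0.00584952 ≈ 236.9926.
t ≈ 19.7494.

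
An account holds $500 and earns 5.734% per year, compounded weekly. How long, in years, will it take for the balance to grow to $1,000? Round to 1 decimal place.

(1 + 0.00110269)^(52t) = 1,000/500 = 2.
52t·ln(1 + 0.00110269) = ln(2); 52t = 0.69315/0.00110208 ≈ 628.9418.
t ≈ 12.0950 years.

12.1 years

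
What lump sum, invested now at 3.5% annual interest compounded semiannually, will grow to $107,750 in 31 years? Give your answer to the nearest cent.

$36,752.20

Growth factor = (1 + 0.0175)^62 ≈ 2.93179709128.
P = 107,750/2.93179709128 ≈ 36,752.2024.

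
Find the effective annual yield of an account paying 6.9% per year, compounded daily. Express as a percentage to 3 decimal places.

7.143%

One year is 365 periods at 0.000189041 each: (1 + 0.000189041)^365 ≈ 1.071429.
EAR = 1.071429 − 1 ≈ 7.14292%.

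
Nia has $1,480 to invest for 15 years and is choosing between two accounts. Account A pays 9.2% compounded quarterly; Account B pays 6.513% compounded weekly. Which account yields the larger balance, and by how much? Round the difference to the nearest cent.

Account A growth factor: (1 + 0.023)^60 ≈ 3.913253864; balance ≈ 5,791.6157.
Account B growth factor: (1 + 0.0012525)^780 ≈ 2.654718693; balance ≈ 3,928.9837.
Account A is larger by 1,862.6321.

Account A, by $1,862.63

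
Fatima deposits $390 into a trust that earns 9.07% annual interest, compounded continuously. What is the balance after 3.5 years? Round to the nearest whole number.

$536

A = P·e^(rt) = 390·e^(0.0907·3.5) = 390·e^0.31745.
e^0.31745 ≈ 1.37362056, so A ≈ 535.7120.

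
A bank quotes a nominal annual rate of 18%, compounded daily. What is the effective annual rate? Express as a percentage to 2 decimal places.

19.72%

EAR = (1 + 18%/365)^365 − 1 = (1 + 0.000493151)^365 − 1.
(1 + 0.000493151)^365 ≈ 1.197164, so EAR ≈ 19.71642%.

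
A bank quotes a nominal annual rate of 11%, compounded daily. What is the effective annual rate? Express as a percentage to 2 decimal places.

EAR = (1 + 11%/365)^365 − 1 = (1 + 0.00030137)^365 − 1.
(1 + 0.00030137)^365 ≈ 1.11626, so EAR ≈ 11.62596%.

11.63%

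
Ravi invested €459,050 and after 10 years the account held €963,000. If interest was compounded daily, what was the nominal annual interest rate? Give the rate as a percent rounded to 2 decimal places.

7.41%

(1 + r/365)^3650 = 963,000/459,050 = 2.09781.
1 + r/365 = 2.09781^(1/3650) ≈ 1.000203, so r/365 ≈ 0.000203005.
r ≈ 365·0.000203005 = 7.40969%.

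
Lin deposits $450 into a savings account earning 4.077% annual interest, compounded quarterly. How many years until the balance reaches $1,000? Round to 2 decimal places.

We need (1 + 0.0101925)^(4t) = 2.2222, so 4t = ln 2.2222 / ln 1.010193 ≈ 78.7413.
t ≈ 78.7413/4 = 19.6853 years.

19.69 years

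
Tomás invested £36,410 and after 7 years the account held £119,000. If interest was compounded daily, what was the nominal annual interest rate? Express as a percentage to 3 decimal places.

16.922%

The 2555-period growth factor is 119,000/36,410 = 3.26833.
r/365 = 3.26833^(1/2555) − 1 ≈ 0.000463622, so r ≈ 365·0.000463622 = 16.92221%.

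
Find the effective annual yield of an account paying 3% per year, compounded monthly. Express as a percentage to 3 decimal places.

EAR = (1 + 3%/12)^12 − 1 = (1 + 0.0025)^12 − 1.
(1 + 0.0025)^12 ≈ 1.030416, so EAR ≈ 3.04160%.

3.042%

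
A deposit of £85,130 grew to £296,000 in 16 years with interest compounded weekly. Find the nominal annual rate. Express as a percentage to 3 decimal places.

The 832-period growth factor is 296,000/85,130 = 3.47704.
r/52 = 3.47704^(1/832) − 1 ≈ 0.00149893, so r ≈ 52·0.00149893 = 7.79446%.

7.794%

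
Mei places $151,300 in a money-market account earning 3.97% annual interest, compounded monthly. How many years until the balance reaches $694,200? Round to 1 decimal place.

38.4 years

(1 + 0.00330833)^(12t) = 694,200/151,300 = 4.5882.
12t·ln(1 + 0.00330833) = ln(4.5882); 12t = 1.5235/0.00330287 ≈ 461.2637.
t ≈ 38.4386 years.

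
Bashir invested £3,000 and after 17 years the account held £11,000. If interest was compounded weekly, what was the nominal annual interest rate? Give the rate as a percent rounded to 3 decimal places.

7.648%

(1 + r/52)^884 = 11,000/3,000 = 3.66667.
1 + r/52 = 3.66667^(1/884) ≈ 1.001471, so r/52 ≈ 0.00147086.
r ≈ 52·0.00147086 = 7.64846%.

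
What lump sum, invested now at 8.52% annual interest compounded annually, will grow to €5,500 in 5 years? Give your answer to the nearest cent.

€3,654.38

Annual rate = 8.52% = 0.0852; 5 periods.
P = 5,500/(1 + 0.0852)^5 ≈ 5,500/1.50504306 ≈ 3,654.3805.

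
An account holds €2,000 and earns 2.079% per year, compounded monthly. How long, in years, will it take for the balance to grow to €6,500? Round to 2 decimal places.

(1 + 0.0017325)^(12t) = 6,500/2,000 = 3.25.
12t·ln(1 + 0.0017325) = ln(3.25); 12t = 1.1787/0.001731 ≈ 680.9095.
t ≈ 56.7425 years.

56.74 years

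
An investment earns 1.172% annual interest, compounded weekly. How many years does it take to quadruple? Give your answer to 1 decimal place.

(1 + 0.000225385)^(52t) = 4.
52t = ln 4 / ln(1 + 0.000225385) ≈ 1.3863/0.000225359 ≈ 6151.4872.
t ≈ 118.2978.

118.3 years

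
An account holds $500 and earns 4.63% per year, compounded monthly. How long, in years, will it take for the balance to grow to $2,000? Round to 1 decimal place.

30.0 years

We need (1 + 0.00385833)^(12t) = 4, so 12t = ln 4 / ln 1.003858 ≈ 359.9915.
t ≈ 359.9915/12 = 29.9993 years.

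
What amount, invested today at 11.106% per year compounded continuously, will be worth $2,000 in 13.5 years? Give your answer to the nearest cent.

P = A·e^(−rt) = 2,000·e^(−1.49931).
e^(−1.49931) ≈ 0.2232841731, so P ≈ 446.5683.

$446.57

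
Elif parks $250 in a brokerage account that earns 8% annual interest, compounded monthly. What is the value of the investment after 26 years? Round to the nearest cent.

Growth factor = (1 + 0.08/12)^312 ≈ 7.949406949.
A ≈ 250 × 7.949406949 ≈ 1,987.3517.

$1,987.35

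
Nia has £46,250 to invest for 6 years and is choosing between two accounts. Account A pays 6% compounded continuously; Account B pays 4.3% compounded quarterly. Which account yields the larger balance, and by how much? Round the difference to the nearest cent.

Account A growth factor: e^(0.06·6) = e^0.36 ≈ 1.4333294146; balance ≈ 66,291.4854.
Account B growth factor: (1 + 0.01075)^24 ≈ 1.2925578814; balance ≈ 59,780.8020.
Account A is larger by 6,510.6834.

Account A, by £6,510.68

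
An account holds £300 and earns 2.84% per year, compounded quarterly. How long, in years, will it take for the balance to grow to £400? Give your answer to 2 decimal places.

(1 + 0.0071)^(4t) = 400/300 = 1.3333.
4t·ln(1 + 0.0071) = ln(1.3333); 4t = 0.28768/0.00707491 ≈ 40.6623.
t ≈ 10.1656 years.

10.17 years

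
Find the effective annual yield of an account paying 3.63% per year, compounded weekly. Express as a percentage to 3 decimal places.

3.695%

EAR = (1 + 3.63%/52)^52 − 1 = (1 + 0.000698077)^52 − 1.
(1 + 0.000698077)^52 ≈ 1.036954, so EAR ≈ 3.69538%.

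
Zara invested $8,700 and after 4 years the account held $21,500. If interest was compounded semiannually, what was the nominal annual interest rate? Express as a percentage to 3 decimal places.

23.947%

(1 + r/2)^8 = 21,500/8,700 = 2.47126.
1 + r/2 = 2.47126^(1/8) ≈ 1.119734, so r/2 ≈ 0.119734.
r ≈ 2·0.119734 = 23.94682%.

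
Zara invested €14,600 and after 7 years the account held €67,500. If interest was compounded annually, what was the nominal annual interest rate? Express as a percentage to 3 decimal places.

(1 + r)^7 = 67,500/14,600 = 4.62329.
1 + r = 4.62329^(1/7) ≈ 1.244495, so r ≈ 0.244495.
r ≈ 24.44945%.

24.449%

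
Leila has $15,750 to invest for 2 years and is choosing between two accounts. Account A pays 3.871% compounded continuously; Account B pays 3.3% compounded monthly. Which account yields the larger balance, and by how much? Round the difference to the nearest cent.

Account A, by $194.76

A: e^(0.03871·2) = e^0.07742 ≈ 1.0804957893, so 15,750 × 1.0804957893 ≈ 17,017.8087.
B: (1 + 0.00275)^24 ≈ 1.0681299573, so 15,750 × 1.0681299573 ≈ 16,823.0468.
Difference ≈ 194.7619 in favor of A.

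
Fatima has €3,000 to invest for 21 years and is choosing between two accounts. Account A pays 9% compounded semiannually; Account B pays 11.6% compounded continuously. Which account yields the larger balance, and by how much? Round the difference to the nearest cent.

A: (1 + 0.045)^42 ≈ 6.3516154842, so 3,000 × 6.3516154842 ≈ 19,054.8465.
B: e^(0.116·21) = e^2.436 ≈ 11.427240242, so 3,000 × 11.427240242 ≈ 34,281.7207.
Difference ≈ 15,226.8743 in favor of B.

Account B, by €15,226.87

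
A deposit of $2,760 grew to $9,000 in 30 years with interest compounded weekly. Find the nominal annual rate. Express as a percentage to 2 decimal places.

(1 + r/52)^1560 = 9,000/2,760 = 3.26087.
1 + r/52 = 3.26087^(1/1560) ≈ 1.000758, so r/52 ≈ 0.000757976.
r ≈ 52·0.000757976 = 3.94147%.

3.94%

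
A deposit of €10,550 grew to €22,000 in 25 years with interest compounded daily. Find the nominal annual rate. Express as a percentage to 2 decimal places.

(1 + r/365)^9125 = 22,000/10,550 = 2.08531.
1 + r/365 = 2.08531^(1/9125) ≈ 1.000081, so r/365 ≈ 0.000080542.
r ≈ 365·0.000080542 = 2.93978%.

2.94%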